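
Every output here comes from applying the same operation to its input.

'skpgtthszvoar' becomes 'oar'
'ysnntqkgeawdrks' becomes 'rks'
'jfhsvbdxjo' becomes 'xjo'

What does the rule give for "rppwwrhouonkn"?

Each output is the input with this applied: keep only the last 3 characters.
Doing the same to "rppwwrhouonkn": "nkn".

nkn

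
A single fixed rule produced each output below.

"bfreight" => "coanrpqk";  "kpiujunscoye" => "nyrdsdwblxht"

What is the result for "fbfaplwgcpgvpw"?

fkojyufplypeyo

Rule — swap the first and last characters, then shift every letter 9 places forward in the alphabet (wrapping around).
On "fbfaplwgcpgvpw": the first step gives "wbfaplwgcpgvpf", and the second then gives "fkojyufplypeyo".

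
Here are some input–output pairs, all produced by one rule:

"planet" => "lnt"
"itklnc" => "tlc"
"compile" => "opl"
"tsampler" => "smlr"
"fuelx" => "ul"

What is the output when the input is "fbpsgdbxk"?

bsdx

The rule is to keep every other character starting from the second (positions 2nd, 4th, 6th, ...).
So "fbpsgdbxk" becomes "bsdx".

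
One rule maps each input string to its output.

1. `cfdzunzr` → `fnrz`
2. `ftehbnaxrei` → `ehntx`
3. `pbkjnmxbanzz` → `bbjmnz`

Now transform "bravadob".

bdrv

The rule is to keep every other character starting from the second (positions 2nd, 4th, 6th, ...), then sort the characters into alphabetical order.
Working it through for "bravadob": intermediate "rvdb", final "bdrv".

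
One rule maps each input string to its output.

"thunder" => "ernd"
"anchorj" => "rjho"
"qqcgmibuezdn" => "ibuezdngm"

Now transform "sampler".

The transformation: delete the first 3 characters, then move the first 2 characters to the end (rotate left by 2).
For "sampler", step one produces "pler"; step two turns that into "erpl".
(Check on "thunder": → "nder" → "ernd" ✓)

erpl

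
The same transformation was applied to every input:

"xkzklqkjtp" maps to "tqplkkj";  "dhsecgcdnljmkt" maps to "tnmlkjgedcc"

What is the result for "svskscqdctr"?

tsrqkdcc

Rule — delete the first 3 characters, then sort the characters into reverse alphabetical order.
For "svskscqdctr", step one produces "kscqdctr"; step two turns that into "tsrqkdcc".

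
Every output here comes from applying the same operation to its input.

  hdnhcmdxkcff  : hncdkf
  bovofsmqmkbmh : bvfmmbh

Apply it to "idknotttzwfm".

The pattern: keep every other character starting from the first (positions 1st, 3rd, 5th, ...).
On "idknotttzwfm" that produces "ikotzf".

ikotzf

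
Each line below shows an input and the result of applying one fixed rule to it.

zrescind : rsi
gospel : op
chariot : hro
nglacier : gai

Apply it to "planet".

The transformation: delete the last character, then keep every other character starting from the second (positions 2nd, 4th, 6th, ...).
"planet" → "plane" → "ln".

ln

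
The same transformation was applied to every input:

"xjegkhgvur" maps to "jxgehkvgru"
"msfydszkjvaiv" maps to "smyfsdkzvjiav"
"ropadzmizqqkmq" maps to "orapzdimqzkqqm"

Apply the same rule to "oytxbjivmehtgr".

The pattern: swap each adjacent pair of characters (1↔2, 3↔4, ...).
So "oytxbjivmehtgr" becomes "yoxtjbviemthrg".

yoxtjbviemthrg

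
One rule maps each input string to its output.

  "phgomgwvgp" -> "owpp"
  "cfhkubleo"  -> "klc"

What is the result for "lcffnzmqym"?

fmml

The rule is to keep one character in every 3, starting at position 1 (positions 1st, 4th, 7th, ...), then move the first character to the end.
Doing the same to "lcffnzmqym": "fmml".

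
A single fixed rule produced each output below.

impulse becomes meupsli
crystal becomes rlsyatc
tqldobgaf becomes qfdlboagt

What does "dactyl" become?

altcdy

The rule is to swap the first and last characters, then swap each adjacent pair of characters (1↔2, 3↔4, ...).
"dactyl" → "altcdy".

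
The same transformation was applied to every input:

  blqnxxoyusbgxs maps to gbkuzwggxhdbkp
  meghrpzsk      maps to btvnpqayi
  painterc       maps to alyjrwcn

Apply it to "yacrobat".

The pattern: shift every letter 9 places forward in the alphabet (wrapping around), then move the last 2 characters to the front (rotate right by 2).
Working it through for "yacrobat": intermediate "hjlaxkjc", final "jchjlaxk".
(Check on "painterc": → "yjrwcnal" → "alyjrwcn" ✓)

jchjlaxk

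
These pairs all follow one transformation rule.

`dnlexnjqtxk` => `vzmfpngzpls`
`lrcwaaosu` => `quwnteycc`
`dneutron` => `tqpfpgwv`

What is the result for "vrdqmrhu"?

tjwxtfso

The pattern: move the last 3 characters to the front (rotate right by 3), then shift every letter 2 places forward in the alphabet (wrapping around).
Starting from "vrdqmrhu": after the first operation, "rhuvrdqm"; after the second, "tjwxtfso".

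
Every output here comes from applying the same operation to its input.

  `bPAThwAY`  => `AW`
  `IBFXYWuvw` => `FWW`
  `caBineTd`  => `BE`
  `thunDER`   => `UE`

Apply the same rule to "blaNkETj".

AE

The pattern: keep one character in every 3, starting at position 3 (positions 3rd, 6th, 9th, ...), then convert every letter to uppercase.
"blaNkETj" → "AE".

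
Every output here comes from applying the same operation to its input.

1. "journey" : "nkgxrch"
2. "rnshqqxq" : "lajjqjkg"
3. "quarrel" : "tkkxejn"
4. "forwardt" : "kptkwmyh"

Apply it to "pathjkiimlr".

macdbbfekit

Rule — shift every letter 7 places backward in the alphabet (wrapping around), then move the first 2 characters to the end (rotate left by 2).
For "pathjkiimlr", step one produces "itmacdbbfek"; step two turns that into "macdbbfekit".
(Check on "quarrel": → "jntkkxe" → "tkkxejn" ✓)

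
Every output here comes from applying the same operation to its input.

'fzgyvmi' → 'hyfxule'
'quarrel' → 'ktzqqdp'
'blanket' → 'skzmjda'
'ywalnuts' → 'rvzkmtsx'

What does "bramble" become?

dqzlaka

In each case the input is transformed by: shift every letter 1 place backward in the alphabet (wrapping around), then swap the first and last characters.
Applying both steps to "bramble": "aqzlakd", then "dqzlaka".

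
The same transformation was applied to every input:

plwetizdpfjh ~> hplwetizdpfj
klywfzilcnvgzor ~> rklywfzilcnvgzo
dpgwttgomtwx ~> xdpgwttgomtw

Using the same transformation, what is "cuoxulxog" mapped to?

What's happening: move the last character to the front.
On "cuoxulxog" that produces "gcuoxulxo".

gcuoxulxo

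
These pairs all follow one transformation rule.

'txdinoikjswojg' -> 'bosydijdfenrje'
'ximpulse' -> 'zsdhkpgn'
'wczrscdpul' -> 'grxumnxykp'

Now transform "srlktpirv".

qnmgfokdm

What's happening: shift every letter 5 places backward in the alphabet (wrapping around), then move the last character to the front.
Applying both steps to "srlktpirv": "nmgfokdmq", then "qnmgfokdm".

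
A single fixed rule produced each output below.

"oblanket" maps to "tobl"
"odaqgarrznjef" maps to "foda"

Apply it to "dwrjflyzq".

The transformation: move the first 3 characters to the end (rotate left by 3), then keep only the last 4 characters.
So "dwrjflyzq" becomes "qdwr".

qdwr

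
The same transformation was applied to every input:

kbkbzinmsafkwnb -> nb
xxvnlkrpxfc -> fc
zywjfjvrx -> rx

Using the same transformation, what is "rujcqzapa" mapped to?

pa

What's happening: keep only the last 2 characters.
On "rujcqzapa" that produces "pa".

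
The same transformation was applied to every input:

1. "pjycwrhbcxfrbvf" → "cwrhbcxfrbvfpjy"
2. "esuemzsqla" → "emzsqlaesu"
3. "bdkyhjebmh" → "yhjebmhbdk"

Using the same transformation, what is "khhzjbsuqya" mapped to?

Each output is the input with this applied: move the first 3 characters to the end (rotate left by 3).
"khhzjbsuqya" → "zjbsuqyakhh".

zjbsuqyakhh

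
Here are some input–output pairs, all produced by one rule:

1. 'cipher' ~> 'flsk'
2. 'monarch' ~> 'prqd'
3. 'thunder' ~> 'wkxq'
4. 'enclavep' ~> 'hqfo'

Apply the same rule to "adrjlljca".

Each output is the input with this applied: shift every letter 3 places forward in the alphabet (wrapping around), then keep only the first 4 characters.
For "adrjlljca" the result is "dgum".

dgum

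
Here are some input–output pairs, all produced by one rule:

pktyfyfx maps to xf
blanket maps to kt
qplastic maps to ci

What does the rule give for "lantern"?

The pattern: swap each adjacent pair of characters (1↔2, 3↔4, ...), then keep only the last 2 characters.
Starting from "lantern": after the first operation, "altnren"; after the second, "en".

en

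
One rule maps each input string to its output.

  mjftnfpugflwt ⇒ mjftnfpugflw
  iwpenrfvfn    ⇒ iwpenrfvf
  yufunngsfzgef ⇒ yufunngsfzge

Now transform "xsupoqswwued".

xsupoqswwue

What's happening: delete the last character.
Doing the same to "xsupoqswwued": "xsupoqswwue".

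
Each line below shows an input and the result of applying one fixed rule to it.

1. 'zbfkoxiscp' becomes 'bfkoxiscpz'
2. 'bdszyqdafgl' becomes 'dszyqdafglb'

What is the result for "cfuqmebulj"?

Each output is the input with this applied: move the first character to the end.
For "cfuqmebulj" the result is "fuqmebuljc".

fuqmebuljc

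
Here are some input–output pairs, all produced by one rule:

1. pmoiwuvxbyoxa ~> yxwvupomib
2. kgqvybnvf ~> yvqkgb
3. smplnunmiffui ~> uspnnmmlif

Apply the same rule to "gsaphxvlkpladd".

xvsppllkhga

Rule — delete the last 3 characters, then sort the characters into reverse alphabetical order.
Doing the same to "gsaphxvlkpladd": "xvsppllkhga".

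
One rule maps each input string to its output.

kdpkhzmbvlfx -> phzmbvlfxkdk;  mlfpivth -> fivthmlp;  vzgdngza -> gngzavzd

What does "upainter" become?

anterupi

The rule is to move the first 3 characters to the end (rotate left by 3), then swap the first and last characters.
On "upainter": the first step gives "interupa", and the second then gives "anterupi".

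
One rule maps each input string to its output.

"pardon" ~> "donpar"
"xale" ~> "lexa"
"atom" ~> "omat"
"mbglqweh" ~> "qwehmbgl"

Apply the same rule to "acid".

idac

The rule is to swap the front and back halves of the string.
On "acid" that produces "idac".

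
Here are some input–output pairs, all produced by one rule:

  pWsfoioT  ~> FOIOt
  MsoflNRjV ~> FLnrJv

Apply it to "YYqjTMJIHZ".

Jtmjihz

What's happening: flip the case of every letter, then delete the first 3 characters.
"YYqjTMJIHZ" → "yyQJtmjihz" → "Jtmjihz".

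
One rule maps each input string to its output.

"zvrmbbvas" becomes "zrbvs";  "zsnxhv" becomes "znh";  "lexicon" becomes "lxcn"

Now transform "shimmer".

Looking at the pairs, the operation is to keep every other character starting from the first (positions 1st, 3rd, 5th, ...).
For "shimmer" the result is "simr".

simr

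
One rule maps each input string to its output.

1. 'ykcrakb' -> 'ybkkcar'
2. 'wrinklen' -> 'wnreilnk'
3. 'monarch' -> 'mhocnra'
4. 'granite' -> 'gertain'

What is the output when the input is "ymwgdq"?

yqmdwg

Looking at the pairs, the operation is to take characters alternately from the front and the back (1st, last, 2nd, 2nd-last, ...).
On "ymwgdq" that produces "yqmdwg".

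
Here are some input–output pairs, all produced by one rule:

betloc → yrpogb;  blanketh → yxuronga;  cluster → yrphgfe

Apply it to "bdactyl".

Each output is the input with this applied: shift every letter 13 places forward in the alphabet (wrapping around) — i.e. ROT13, then sort the characters into reverse alphabetical order.
Working it through for "bdactyl": intermediate "oqnpgly", final "yqponlg".

yqponlg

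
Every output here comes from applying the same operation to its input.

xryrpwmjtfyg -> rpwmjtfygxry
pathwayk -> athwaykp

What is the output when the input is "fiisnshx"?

The pattern: move the last 3 characters to the front (rotate right by 3), then swap the front and back halves of the string.
Working it through for "fiisnshx": intermediate "shxfiisn", final "iisnshxf".
(Check on "xryrpwmjtfyg": → "fygxryrpwmjt" → "rpwmjtfygxry" ✓)

iisnshxf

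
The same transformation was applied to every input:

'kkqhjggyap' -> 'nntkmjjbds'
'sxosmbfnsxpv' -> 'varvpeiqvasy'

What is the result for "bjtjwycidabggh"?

emwmzbflgdejjk

What's happening: shift every letter 3 places forward in the alphabet (wrapping around).
On "bjtjwycidabggh" that produces "emwmzbflgdejjk".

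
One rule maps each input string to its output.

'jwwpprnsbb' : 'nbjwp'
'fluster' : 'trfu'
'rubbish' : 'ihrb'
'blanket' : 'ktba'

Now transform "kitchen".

hnkt

The pattern: keep every other character starting from the first (positions 1st, 3rd, 5th, ...), then move the last 2 characters to the front (rotate right by 2).
Applying both steps to "kitchen": "kthn", then "hnkt".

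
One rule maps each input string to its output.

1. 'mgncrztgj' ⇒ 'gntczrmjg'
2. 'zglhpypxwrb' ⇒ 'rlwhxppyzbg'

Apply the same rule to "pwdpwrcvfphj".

The transformation: take characters alternately from the front and the back (1st, last, 2nd, 2nd-last, ...), then move the first 3 characters to the end (rotate left by 3).
For "pwdpwrcvfphj", step one produces "pjwhdppfwvrc"; step two turns that into "hdppfwvrcpjw".

hdppfwvrcpjw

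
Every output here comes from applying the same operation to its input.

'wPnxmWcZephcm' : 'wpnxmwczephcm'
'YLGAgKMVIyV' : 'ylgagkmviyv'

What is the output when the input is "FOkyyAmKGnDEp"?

fokyyamkgndep

Rule — convert every letter to lowercase.
For "FOkyyAmKGnDEp" the result is "fokyyamkgndep".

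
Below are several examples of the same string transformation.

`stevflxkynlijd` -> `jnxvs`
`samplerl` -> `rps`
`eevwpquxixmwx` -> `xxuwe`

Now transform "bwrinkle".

lib

The transformation: keep one character in every 3, starting at position 1 (positions 1st, 4th, 7th, ...), then reverse the string.
Applying that to "bwrinkle" gives "lib".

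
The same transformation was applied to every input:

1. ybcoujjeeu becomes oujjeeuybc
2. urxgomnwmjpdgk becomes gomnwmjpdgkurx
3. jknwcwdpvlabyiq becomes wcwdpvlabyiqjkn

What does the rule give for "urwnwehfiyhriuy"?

Rule — move the first 3 characters to the end (rotate left by 3).
Applying that to "urwnwehfiyhriuy" gives "nwehfiyhriuyurw".

nwehfiyhriuyurw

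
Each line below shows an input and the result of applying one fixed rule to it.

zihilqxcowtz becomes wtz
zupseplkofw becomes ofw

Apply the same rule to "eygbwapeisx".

The rule is to keep only the last 3 characters.
Applying that to "eygbwapeisx" gives "isx".

isx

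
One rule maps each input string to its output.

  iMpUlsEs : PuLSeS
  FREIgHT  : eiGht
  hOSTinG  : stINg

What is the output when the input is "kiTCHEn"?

tcheN

In each case the input is transformed by: flip the case of every letter, then delete the first 2 characters.
Applying both steps to "kiTCHEn": "KItcheN", then "tcheN".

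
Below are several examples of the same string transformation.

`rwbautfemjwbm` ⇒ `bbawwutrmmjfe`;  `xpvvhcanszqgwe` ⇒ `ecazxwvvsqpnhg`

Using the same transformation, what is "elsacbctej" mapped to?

cbatsljeec

In each case the input is transformed by: sort the characters into reverse alphabetical order, then move the last 3 characters to the front (rotate right by 3).
"elsacbctej" → "tsljeeccba" → "cbatsljeec".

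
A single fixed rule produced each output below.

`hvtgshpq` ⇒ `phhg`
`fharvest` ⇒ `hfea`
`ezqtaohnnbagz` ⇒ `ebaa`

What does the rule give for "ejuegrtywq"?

jgee

The pattern: sort the characters into reverse alphabetical order, then keep only the last 4 characters.
Starting from "ejuegrtywq": after the first operation, "ywutrqjgee"; after the second, "jgee".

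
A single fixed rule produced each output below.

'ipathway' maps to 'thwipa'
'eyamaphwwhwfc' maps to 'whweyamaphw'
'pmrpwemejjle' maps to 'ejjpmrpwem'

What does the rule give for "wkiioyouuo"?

youwkiio

The rule is to delete the last 2 characters, then move the last 3 characters to the front (rotate right by 3).
"wkiioyouuo" → "wkiioyou" → "youwkiio".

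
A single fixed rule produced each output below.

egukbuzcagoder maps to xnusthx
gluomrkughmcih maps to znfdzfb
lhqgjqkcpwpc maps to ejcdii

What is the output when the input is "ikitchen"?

Rule — shift every letter 7 places backward in the alphabet (wrapping around), then keep every other character starting from the first (positions 1st, 3rd, 5th, ...).
For "ikitchen", step one produces "bdbmvaxg"; step two turns that into "bbvx".

bbvx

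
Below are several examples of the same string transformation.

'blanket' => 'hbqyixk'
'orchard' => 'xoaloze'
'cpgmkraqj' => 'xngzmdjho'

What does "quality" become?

Each output is the input with this applied: shift every letter 3 places backward in the alphabet (wrapping around), then move the last 3 characters to the front (rotate right by 3).
"quality" → "fqvnrxi".

fqvnrxi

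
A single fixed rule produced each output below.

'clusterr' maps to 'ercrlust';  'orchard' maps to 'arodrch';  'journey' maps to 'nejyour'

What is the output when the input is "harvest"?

The transformation: swap the first and last characters, then move the last 3 characters to the front (rotate right by 3).
Starting from "harvest": after the first operation, "tarvesh"; after the second, "eshtarv".

eshtarv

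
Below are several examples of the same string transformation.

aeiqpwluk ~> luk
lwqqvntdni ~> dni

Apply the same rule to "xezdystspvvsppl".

ppl

In each case the input is transformed by: keep only the last 3 characters.
Applying that to "xezdystspvvsppl" gives "ppl".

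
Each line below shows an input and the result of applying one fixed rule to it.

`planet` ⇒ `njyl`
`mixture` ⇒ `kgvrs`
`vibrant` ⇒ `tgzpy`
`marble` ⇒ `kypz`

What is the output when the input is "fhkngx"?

dfil

The rule is to delete the last 2 characters, then shift every letter 2 places backward in the alphabet (wrapping around).
Doing the same to "fhkngx": "dfil".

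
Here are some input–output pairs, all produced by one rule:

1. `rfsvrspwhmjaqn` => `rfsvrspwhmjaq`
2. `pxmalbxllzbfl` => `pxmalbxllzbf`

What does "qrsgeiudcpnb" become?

qrsgeiudcpn

The pattern: delete the last character.
For "qrsgeiudcpnb" the result is "qrsgeiudcpn".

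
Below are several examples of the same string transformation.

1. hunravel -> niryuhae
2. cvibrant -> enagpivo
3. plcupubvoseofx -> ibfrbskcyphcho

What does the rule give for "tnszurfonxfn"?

What's happening: swap the front and back halves of the string, then shift every letter 13 places forward in the alphabet (wrapping around) — i.e. ROT13.
For "tnszurfonxfn", step one produces "fonxfntnszur"; step two turns that into "sbaksagafmhe".

sbaksagafmhe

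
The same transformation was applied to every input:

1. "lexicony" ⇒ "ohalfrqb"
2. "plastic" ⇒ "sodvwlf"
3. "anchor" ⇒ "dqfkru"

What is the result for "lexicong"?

The pattern: shift every letter 3 places forward in the alphabet (wrapping around).
"lexicong" → "ohalfrqj".

ohalfrqj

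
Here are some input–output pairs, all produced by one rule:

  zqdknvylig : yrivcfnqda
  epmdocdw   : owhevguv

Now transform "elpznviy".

qwdhrfna

Rule — move the last character to the front, then shift every letter 8 places backward in the alphabet (wrapping around).
Applying both steps to "elpznviy": "yelpznvi", then "qwdhrfna".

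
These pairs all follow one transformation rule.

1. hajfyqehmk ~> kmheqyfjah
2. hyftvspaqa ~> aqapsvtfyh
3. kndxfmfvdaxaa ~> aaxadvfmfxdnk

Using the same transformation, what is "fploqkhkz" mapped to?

In each case the input is transformed by: reverse the string.
"fploqkhkz" → "zkhkqolpf".

zkhkqolpf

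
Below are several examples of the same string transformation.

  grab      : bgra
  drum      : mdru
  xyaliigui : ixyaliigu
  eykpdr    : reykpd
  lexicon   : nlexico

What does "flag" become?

gfla

What's happening: move the last character to the front.
On "flag" that produces "gfla".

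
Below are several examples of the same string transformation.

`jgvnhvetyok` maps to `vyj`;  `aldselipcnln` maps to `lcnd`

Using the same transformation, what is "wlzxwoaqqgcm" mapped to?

Rule — move the first 3 characters to the end (rotate left by 3), then keep one character in every 3, starting at position 3 (positions 3rd, 6th, 9th, ...).
On "wlzxwoaqqgcm": the first step gives "xwoaqqgcmwlz", and the second then gives "oqmz".

oqmz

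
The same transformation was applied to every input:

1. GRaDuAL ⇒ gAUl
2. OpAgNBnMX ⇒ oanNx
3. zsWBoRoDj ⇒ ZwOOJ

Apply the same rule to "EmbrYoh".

Each output is the input with this applied: flip the case of every letter, then keep every other character starting from the first (positions 1st, 3rd, 5th, ...).
On "EmbrYoh": the first step gives "eMBRyOH", and the second then gives "eByH".

eByH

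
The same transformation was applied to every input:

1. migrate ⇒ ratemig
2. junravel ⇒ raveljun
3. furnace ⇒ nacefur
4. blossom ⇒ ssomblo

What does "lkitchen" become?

tchenlki

The transformation: move the first 3 characters to the end (rotate left by 3).
Doing the same to "lkitchen": "tchenlki".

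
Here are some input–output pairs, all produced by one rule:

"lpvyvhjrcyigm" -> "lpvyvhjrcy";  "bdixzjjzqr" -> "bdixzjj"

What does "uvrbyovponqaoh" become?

What's happening: delete the last 3 characters.
For "uvrbyovponqaoh" the result is "uvrbyovponq".

uvrbyovponq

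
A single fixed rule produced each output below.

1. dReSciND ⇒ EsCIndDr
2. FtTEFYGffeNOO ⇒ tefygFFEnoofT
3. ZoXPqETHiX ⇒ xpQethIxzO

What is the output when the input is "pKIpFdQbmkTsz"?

In each case the input is transformed by: flip the case of every letter, then move the first 2 characters to the end (rotate left by 2).
On "pKIpFdQbmkTsz" that produces "iPfDqBMKtSZPk".

iPfDqBMKtSZPk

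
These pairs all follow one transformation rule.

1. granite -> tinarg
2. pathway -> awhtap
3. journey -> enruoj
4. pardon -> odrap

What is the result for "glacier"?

eicalg

The rule is to reverse the string, then delete the first character.
Working it through for "glacier": intermediate "reicalg", final "eicalg".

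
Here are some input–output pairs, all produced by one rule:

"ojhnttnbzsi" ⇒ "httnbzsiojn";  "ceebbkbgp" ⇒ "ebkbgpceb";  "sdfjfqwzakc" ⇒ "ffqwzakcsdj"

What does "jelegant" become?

lgantjee

In each case the input is transformed by: move the first 3 characters to the end (rotate left by 3), then swap the first and last characters.
For "jelegant", step one produces "egantjel"; step two turns that into "lgantjee".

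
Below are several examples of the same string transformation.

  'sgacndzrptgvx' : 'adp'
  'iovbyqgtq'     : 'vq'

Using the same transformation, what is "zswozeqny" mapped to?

Looking at the pairs, the operation is to keep one character in every 3, starting at position 3 (positions 3rd, 6th, 9th, ...), then delete the last character.
"zswozeqny" → "wey" → "we".

we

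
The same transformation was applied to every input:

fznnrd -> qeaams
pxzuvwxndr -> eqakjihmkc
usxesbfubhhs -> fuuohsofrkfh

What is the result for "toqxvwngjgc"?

The pattern: reverse the string, then shift every letter 13 places forward in the alphabet (wrapping around) — i.e. ROT13.
For "toqxvwngjgc", step one produces "cgjgnwvxqot"; step two turns that into "ptwtajikdbg".

ptwtajikdbg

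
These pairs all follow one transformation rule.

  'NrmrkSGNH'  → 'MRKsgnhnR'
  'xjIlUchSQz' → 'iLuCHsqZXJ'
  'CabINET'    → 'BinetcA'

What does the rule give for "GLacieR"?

ACIErgl

The pattern: move the first 2 characters to the end (rotate left by 2), then flip the case of every letter.
For "GLacieR", step one produces "acieRGL"; step two turns that into "ACIErgl".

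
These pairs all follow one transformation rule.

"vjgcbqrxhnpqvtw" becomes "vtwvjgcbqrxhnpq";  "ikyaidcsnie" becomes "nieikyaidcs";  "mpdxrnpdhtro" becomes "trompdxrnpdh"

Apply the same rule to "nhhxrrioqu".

The rule is to move the last 3 characters to the front (rotate right by 3).
Applying that to "nhhxrrioqu" gives "oqunhhxrri".

oqunhhxrri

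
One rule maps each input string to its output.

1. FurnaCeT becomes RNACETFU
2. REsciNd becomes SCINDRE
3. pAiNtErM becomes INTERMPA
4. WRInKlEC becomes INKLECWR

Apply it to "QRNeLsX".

The pattern: move the first 2 characters to the end (rotate left by 2), then convert every letter to uppercase.
Working it through for "QRNeLsX": intermediate "NeLsXQR", final "NELSXQR".

NELSXQR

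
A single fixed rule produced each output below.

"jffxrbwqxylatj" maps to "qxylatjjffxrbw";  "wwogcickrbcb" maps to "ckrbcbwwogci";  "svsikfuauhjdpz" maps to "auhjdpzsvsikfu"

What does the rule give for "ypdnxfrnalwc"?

rnalwcypdnxf

In each case the input is transformed by: swap the front and back halves of the string.
So "ypdnxfrnalwc" becomes "rnalwcypdnxf".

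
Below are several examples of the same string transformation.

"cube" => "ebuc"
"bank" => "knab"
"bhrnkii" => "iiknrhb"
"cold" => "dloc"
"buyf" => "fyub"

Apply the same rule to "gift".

tfig

In each case the input is transformed by: reverse the string.
For "gift" the result is "tfig".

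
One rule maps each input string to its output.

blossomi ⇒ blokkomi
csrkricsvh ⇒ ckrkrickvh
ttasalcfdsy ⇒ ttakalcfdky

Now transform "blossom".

blokkom

Each output is the input with this applied: replace every "s" with "k".
"blossom" → "blokkom".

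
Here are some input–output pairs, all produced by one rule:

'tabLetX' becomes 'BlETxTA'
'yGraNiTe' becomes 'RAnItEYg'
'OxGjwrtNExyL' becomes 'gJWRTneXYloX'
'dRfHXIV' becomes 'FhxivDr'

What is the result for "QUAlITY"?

What's happening: move the first 2 characters to the end (rotate left by 2), then flip the case of every letter.
For "QUAlITY", step one produces "AlITYQU"; step two turns that into "aLityqu".

aLityqu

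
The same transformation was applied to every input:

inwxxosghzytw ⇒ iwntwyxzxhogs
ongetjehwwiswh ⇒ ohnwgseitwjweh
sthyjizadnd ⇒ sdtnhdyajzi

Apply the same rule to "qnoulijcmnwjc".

Rule — take characters alternately from the front and the back (1st, last, 2nd, 2nd-last, ...).
For "qnoulijcmnwjc" the result is "qcnjowunlmicj".

qcnjowunlmicj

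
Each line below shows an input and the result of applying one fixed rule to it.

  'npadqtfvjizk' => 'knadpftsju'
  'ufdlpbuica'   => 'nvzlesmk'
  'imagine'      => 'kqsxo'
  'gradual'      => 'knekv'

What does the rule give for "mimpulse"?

wzevco

Looking at the pairs, the operation is to delete the first 2 characters, then shift every letter 10 places forward in the alphabet (wrapping around).
"mimpulse" → "wzevco".
(Check on "gradual": → "adual" → "knekv" ✓)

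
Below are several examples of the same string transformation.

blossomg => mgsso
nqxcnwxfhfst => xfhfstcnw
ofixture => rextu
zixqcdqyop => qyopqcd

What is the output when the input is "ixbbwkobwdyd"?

obwdydbwk

In each case the input is transformed by: delete the first 3 characters, then move the first 3 characters to the end (rotate left by 3).
Applying both steps to "ixbbwkobwdyd": "bwkobwdyd", then "obwdydbwk".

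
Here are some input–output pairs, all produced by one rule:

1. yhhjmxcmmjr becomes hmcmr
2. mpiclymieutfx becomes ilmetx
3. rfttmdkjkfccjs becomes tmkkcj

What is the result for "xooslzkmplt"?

The pattern: delete the first character, then keep every other character starting from the second (positions 2nd, 4th, 6th, ...).
For "xooslzkmplt", step one produces "ooslzkmplt"; step two turns that into "olkpt".

olkpt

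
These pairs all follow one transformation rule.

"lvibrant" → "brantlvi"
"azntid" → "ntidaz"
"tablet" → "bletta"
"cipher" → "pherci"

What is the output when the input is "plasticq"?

Each output is the input with this applied: move the last character to the front, then swap the front and back halves of the string.
Applying both steps to "plasticq": "qplastic", then "sticqpla".

sticqpla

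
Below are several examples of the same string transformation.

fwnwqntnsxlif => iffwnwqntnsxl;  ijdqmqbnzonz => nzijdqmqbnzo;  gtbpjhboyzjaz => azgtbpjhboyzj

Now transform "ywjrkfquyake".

Looking at the pairs, the operation is to move the last 2 characters to the front (rotate right by 2).
On "ywjrkfquyake" that produces "keywjrkfquya".

keywjrkfquya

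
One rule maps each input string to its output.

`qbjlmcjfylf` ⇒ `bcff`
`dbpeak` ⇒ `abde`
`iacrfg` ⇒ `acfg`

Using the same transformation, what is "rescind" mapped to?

cdei

The transformation: sort the characters into alphabetical order, then keep only the first 4 characters.
Starting from "rescind": after the first operation, "cdeinrs"; after the second, "cdei".
(Check on "qbjlmcjfylf": → "bcffjjllmqy" → "bcff" ✓)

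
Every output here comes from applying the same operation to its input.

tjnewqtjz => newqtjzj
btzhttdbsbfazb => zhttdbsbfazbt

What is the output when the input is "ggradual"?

Rule — delete the first character, then move the first character to the end.
"ggradual" → "gradual" → "radualg".

radualg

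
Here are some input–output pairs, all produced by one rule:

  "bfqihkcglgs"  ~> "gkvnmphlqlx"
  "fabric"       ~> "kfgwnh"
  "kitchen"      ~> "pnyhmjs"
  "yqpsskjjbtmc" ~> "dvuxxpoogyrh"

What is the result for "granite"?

lwfsnyj

In each case the input is transformed by: shift every letter 5 places forward in the alphabet (wrapping around).
"granite" → "lwfsnyj".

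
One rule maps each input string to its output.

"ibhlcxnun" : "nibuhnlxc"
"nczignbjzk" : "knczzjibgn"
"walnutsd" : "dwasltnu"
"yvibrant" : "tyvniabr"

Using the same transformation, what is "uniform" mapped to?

Looking at the pairs, the operation is to swap the first and last characters, then take characters alternately from the front and the back (1st, last, 2nd, 2nd-last, ...).
Doing the same to "uniform": "munriof".
(Check on "yvibrant": → "tvibrany" → "tyvniabr" ✓)

munriof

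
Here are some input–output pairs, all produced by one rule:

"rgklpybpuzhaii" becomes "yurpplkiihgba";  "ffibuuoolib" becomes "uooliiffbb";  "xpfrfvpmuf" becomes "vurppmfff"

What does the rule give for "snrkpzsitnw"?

In each case the input is transformed by: sort the characters into reverse alphabetical order, then delete the first character.
"snrkpzsitnw" → "wtssrpnnki".

wtssrpnnki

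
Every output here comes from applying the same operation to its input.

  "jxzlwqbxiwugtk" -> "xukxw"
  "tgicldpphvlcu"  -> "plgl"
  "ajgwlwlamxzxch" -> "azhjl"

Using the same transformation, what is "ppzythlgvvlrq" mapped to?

The pattern: keep one character in every 3, starting at position 2 (positions 2nd, 5th, 8th, ...), then move the first 2 characters to the end (rotate left by 2).
"ppzythlgvvlrq" → "ptgl" → "glpt".
(Check on "jxzlwqbxiwugtk": → "xwxuk" → "xukxw" ✓)

glpt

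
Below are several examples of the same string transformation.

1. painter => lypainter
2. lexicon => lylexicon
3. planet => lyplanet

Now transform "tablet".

What's happening: prepend "ly".
Doing the same to "tablet": "lytablet".

lytablet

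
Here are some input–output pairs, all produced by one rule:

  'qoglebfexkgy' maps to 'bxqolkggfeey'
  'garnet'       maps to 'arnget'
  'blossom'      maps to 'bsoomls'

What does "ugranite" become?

atrnigeu

The pattern: sort the characters into reverse alphabetical order, then swap the first and last characters.
Working it through for "ugranite": intermediate "utrnigea", final "atrnigeu".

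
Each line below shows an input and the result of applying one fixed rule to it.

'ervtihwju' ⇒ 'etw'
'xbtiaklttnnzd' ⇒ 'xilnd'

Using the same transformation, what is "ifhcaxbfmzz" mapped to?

The transformation: keep one character in every 3, starting at position 1 (positions 1st, 4th, 7th, ...).
On "ifhcaxbfmzz" that produces "icbz".

icbz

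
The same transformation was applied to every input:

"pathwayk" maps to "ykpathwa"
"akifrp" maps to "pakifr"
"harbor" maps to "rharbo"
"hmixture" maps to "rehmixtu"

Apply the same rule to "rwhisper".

errwhisp

What's happening: move the first 2 characters to the end (rotate left by 2), then swap the front and back halves of the string.
"rwhisper" → "hisperrw" → "errwhisp".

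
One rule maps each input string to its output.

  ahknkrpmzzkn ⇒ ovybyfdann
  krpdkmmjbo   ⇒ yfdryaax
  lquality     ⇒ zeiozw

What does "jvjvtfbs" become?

xjxjht

The pattern: shift every letter 12 places backward in the alphabet (wrapping around), then delete the last 2 characters.
Working it through for "jvjvtfbs": intermediate "xjxjhtpg", final "xjxjht".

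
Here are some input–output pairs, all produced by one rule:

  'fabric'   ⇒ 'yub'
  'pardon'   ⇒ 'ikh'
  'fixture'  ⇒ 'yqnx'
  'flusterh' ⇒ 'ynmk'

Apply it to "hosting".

The pattern: shift every letter 7 places backward in the alphabet (wrapping around), then keep every other character starting from the first (positions 1st, 3rd, 5th, ...).
Starting from "hosting": after the first operation, "ahlmbgz"; after the second, "albz".

albz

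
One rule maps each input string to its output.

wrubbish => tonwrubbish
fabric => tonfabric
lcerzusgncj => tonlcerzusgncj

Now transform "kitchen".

Rule — prepend "ton".
Doing the same to "kitchen": "tonkitchen".

tonkitchen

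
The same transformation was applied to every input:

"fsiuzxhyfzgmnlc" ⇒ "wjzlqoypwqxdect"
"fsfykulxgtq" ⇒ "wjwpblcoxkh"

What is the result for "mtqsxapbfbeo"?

dkhjorgswsvf

In each case the input is transformed by: shift every letter 9 places backward in the alphabet (wrapping around).
On "mtqsxapbfbeo" that produces "dkhjorgswsvf".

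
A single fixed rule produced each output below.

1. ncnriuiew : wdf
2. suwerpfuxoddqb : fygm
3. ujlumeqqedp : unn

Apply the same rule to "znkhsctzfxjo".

tlox

The transformation: keep one character in every 3, starting at position 3 (positions 3rd, 6th, 9th, ...), then shift every letter 9 places forward in the alphabet (wrapping around).
Working it through for "znkhsctzfxjo": intermediate "kcfo", final "tlox".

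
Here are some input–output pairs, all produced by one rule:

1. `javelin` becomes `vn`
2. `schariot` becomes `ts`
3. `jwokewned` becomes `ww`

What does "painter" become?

What's happening: sort the characters into reverse alphabetical order, then keep only the first 2 characters.
"painter" → "trpniea" → "tr".

tr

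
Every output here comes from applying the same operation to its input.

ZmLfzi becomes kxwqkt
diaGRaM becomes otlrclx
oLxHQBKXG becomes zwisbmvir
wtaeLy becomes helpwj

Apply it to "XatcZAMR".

The rule is to shift every letter 11 places forward in the alphabet (wrapping around), then convert every letter to lowercase.
Starting from "XatcZAMR": after the first operation, "IlenKLXC"; after the second, "ilenklxc".
(Check on "wtaeLy": → "helpWj" → "helpwj" ✓)

ilenklxc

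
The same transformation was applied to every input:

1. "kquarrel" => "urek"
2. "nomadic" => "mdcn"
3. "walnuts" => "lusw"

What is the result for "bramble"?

Looking at the pairs, the operation is to keep every other character starting from the first (positions 1st, 3rd, 5th, ...), then move the first character to the end.
For "bramble", step one produces "babe"; step two turns that into "abeb".

abeb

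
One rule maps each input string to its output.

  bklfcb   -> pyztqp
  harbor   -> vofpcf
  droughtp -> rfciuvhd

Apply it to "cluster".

qzighsf

Rule — shift every letter 12 places backward in the alphabet (wrapping around).
On "cluster" that produces "qzighsf".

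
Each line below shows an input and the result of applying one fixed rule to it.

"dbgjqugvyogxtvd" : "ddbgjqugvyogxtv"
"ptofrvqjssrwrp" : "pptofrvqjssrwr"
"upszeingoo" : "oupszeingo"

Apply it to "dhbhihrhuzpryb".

bdhbhihrhuzpry

Looking at the pairs, the operation is to move the last character to the front.
"dhbhihrhuzpryb" → "bdhbhihrhuzpry".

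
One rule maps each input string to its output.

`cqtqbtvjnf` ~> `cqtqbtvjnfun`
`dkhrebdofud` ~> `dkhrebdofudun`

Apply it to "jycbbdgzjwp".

The pattern: append "un".
"jycbbdgzjwp" → "jycbbdgzjwpun".

jycbbdgzjwpun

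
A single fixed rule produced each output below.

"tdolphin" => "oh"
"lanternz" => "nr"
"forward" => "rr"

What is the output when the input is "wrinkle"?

Each output is the input with this applied: keep one character in every 3, starting at position 3 (positions 3rd, 6th, 9th, ...).
Doing the same to "wrinkle": "il".

il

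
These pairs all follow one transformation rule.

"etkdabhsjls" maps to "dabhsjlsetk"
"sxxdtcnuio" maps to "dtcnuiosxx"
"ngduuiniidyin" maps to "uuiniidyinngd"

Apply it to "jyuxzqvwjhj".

The transformation: move the first 3 characters to the end (rotate left by 3).
Applying that to "jyuxzqvwjhj" gives "xzqvwjhjjyu".

xzqvwjhjjyu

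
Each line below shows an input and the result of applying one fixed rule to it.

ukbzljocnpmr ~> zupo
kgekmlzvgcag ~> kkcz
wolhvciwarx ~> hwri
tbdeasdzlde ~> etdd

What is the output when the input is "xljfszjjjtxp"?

Looking at the pairs, the operation is to keep one character in every 3, starting at position 1 (positions 1st, 4th, 7th, ...), then swap each adjacent pair of characters (1↔2, 3↔4, ...).
On "xljfszjjjtxp": the first step gives "xfjt", and the second then gives "fxtj".
(Check on "wolhvciwarx": → "whir" → "hwri" ✓)

fxtj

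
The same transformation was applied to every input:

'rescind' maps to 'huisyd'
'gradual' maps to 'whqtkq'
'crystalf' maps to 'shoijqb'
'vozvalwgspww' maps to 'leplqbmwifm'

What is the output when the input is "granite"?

whqdyj

The pattern: shift every letter 10 places backward in the alphabet (wrapping around), then delete the last character.
For "granite" the result is "whqdyj".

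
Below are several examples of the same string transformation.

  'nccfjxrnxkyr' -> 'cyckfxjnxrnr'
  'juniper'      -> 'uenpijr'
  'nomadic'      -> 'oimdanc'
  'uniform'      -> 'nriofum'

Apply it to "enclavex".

In each case the input is transformed by: take characters alternately from the front and the back (1st, last, 2nd, 2nd-last, ...), then move the first 2 characters to the end (rotate left by 2).
On "enclavex" that produces "necvlaex".

necvlaex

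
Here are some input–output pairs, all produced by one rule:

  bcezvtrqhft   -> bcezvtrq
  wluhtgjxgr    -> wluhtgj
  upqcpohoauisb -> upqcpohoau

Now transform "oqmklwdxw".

In each case the input is transformed by: delete the last 3 characters.
Doing the same to "oqmklwdxw": "oqmklw".

oqmklw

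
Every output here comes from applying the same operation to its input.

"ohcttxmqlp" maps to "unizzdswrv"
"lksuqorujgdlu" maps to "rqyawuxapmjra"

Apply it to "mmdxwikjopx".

The transformation: shift every letter 6 places forward in the alphabet (wrapping around).
"mmdxwikjopx" → "ssjdcoqpuvd".

ssjdcoqpuvd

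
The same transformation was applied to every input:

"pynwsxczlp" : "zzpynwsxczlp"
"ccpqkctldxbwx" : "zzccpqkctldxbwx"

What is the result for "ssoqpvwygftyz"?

zzssoqpvwygftyz

In each case the input is transformed by: prepend "zz".
For "ssoqpvwygftyz" the result is "zzssoqpvwygftyz".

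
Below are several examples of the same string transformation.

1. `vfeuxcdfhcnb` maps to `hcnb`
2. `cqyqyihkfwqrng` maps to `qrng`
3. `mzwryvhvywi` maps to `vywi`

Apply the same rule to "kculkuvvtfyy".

tfyy

In each case the input is transformed by: keep only the last 4 characters.
For "kculkuvvtfyy" the result is "tfyy".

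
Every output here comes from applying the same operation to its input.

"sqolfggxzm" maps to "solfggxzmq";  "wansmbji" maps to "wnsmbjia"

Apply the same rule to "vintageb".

vntagebi

The rule is to move the first character to the end, then swap the first and last characters.
"vintageb" → "vntagebi".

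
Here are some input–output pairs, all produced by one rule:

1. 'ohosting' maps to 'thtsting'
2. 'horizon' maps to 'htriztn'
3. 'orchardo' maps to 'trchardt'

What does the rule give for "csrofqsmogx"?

csrtfqsmtgx

The pattern: replace every "o" with "t".
Applying that to "csrofqsmogx" gives "csrtfqsmtgx".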